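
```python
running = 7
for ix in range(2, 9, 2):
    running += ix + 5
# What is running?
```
Trace:
  running=7
  running=14, ix=2
  running=23, ix=4
  running=34, ix=6
  running=47, ix=8

Final answer: 47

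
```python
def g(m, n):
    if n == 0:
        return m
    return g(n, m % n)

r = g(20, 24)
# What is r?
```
Call trace:
g(m=20, n=24)
  g(m=24, n=20)
    g(m=20, n=4)
      g(m=4, n=0)
      -> return 4
    -> return 4
  -> return 4
-> return 4

Final answer: 4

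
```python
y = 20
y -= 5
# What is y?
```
Trace:
  y=20
  y=15

Final answer: 15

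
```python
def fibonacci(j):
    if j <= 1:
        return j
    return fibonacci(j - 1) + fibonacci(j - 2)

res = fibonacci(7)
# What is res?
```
Call trace (a repeated sub-call is expanded the first time; later identical calls just restate its return value):
fibonacci(j=7)
  fibonacci(j=6)
    fibonacci(j=5)
      fibonacci(j=4)
        fibonacci(j=3)
          fibonacci(j=2)
            fibonacci(j=1)
            -> return 1
            fibonacci(j=0)
            -> return 0
          -> return 1
          fibonacci(j=1)
          -> return 1
        -> return 2
        fibonacci(j=2) -> return 1  (same call as traced above)
      -> return 3
      fibonacci(j=3) -> return 2  (same call as traced above)
    -> return 5
    fibonacci(j=4) -> return 3  (same call as traced above)
  -> return 8
  fibonacci(j=5) -> return 5  (same call as traced above)
-> return 13

Final answer: 13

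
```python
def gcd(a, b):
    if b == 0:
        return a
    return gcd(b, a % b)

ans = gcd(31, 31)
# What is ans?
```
Call trace:
gcd(a=31, b=31)
  gcd(a=31, b=0)
  -> return 31
-> return 31

Final answer: 31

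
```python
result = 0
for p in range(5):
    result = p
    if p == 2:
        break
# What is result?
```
Trace:
  result=0
  result=0, p=0
  result=1, p=1
  result=2, p=2

Final answer: 2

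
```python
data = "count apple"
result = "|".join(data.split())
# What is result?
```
Trace:
  data='count apple'
  data='count apple', result='count|apple'

Final answer: 'count|apple'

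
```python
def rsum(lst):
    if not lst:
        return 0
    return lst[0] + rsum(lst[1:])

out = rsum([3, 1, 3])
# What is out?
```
Call trace:
rsum(lst=[3, 1, 3])
  rsum(lst=[1, 3])
    rsum(lst=[3])
      rsum(lst=[])
      -> return 0
    -> return 3
  -> return 4
-> return 7

Final answer: 7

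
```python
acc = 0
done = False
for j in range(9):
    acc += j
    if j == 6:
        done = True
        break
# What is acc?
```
Trace:
  acc=0
  acc=0, done=False
  acc=0, done=False, j=0
  acc=1, done=False, j=1
  acc=3, done=False, j=2
  acc=6, done=False, j=3
  acc=10, done=False, j=4
  acc=15, done=False, j=5
  acc=21, done=True, j=6

Final answer: 21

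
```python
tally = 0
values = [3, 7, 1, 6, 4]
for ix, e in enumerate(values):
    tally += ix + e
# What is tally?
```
Trace:
  tally=0
  tally=3, ix=0, e=3
  tally=11, ix=1, e=7
  tally=14, ix=2, e=1
  tally=23, ix=3, e=6
  tally=31, ix=4, e=4

Final answer: 31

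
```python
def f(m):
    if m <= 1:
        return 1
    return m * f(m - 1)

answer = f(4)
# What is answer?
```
Call trace:
f(m=4)
  f(m=3)
    f(m=2)
      f(m=1)
      -> return 1
    -> return 2
  -> return 6
-> return 24

Final answer: 24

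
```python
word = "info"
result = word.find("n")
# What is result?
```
Trace:
  word='info'
  word='info', result=1

Final answer: 1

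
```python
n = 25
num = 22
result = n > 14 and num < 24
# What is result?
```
Trace:
  n=25
  n=25, num=22
  n=25, num=22, result=True

Final answer: True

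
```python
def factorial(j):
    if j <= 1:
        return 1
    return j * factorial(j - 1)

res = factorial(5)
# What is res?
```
Call trace:
factorial(j=5)
  factorial(j=4)
    factorial(j=3)
      factorial(j=2)
        factorial(j=1)
        -> return 1
      -> return 2
    -> return 6
  -> return 24
-> return 120

Final answer: 120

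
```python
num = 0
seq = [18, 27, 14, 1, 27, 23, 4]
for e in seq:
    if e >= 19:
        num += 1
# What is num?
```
Trace:
  num=0
  num=0, e=18
  num=1, e=27
  num=1, e=14
  num=1, e=1
  num=2, e=27
  num=3, e=23
  num=3, e=4

Final answer: 3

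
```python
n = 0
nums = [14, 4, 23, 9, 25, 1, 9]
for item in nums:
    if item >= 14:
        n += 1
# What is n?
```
Trace:
  n=0
  n=1, item=14
  n=1, item=4
  n=2, item=23
  n=2, item=9
  n=3, item=25
  n=3, item=1
  n=3, item=9

Final answer: 3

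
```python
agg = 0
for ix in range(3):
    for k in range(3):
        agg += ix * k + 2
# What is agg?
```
Trace:
  agg=0
  agg=2, ix=0, k=0
  agg=4, ix=0, k=1
  agg=6, ix=0, k=2
  agg=8, ix=1, k=0
  agg=11, ix=1, k=1
  agg=15, ix=1, k=2
  agg=17, ix=2, k=0
  agg=21, ix=2, k=1
  agg=27, ix=2, k=2

Final answer: 27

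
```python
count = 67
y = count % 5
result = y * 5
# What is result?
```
Trace:
  count=67
  count=67, y=2
  count=67, y=2, result=10

Final answer: 10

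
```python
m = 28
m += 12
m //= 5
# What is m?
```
Trace:
  m=28
  m=40
  m=8

Final answer: 8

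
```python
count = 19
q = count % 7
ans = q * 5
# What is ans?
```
Trace:
  count=19
  count=19, q=5
  count=19, q=5, ans=25

Final answer: 25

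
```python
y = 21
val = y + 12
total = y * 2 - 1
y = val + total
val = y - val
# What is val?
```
Trace:
  y=21
  y=21, val=33
  y=21, val=33, total=41
  y=74, val=33, total=41
  y=74, val=41, total=41

Final answer: 41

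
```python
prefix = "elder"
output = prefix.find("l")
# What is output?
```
Trace:
  prefix='elder'
  prefix='elder', output=1

Final answer: 1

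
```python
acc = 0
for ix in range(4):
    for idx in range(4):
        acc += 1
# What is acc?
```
Trace:
  acc=0
  acc=1, ix=0, idx=0
  acc=2, ix=0, idx=1
  acc=3, ix=0, idx=2
  acc=4, ix=0, idx=3
  acc=5, ix=1, idx=0
  acc=6, ix=1, idx=1
  acc=7, ix=1, idx=2
  acc=8, ix=1, idx=3
  acc=9, ix=2, idx=0
  acc=10, ix=2, idx=1
  acc=11, ix=2, idx=2
  acc=12, ix=2, idx=3
  acc=13, ix=3, idx=0
  acc=14, ix=3, idx=1
  acc=15, ix=3, idx=2
  acc=16, ix=3, idx=3

Final answer: 16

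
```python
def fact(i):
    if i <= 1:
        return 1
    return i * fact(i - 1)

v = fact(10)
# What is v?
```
Call trace:
fact(i=10)
  fact(i=9)
    fact(i=8)
      fact(i=7)
        fact(i=6)
          fact(i=5)
            fact(i=4)
              fact(i=3)
                fact(i=2)
                  fact(i=1)
                  -> return 1
                -> return 2
              -> return 6
            -> return 24
          -> return 120
        -> return 720
      -> return 5040
    -> return 40320
  -> return 362880
-> return 3628800

Final answer: 3628800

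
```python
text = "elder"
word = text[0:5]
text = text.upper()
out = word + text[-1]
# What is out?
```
Trace:
  text='elder'
  text='elder', word='elder'
  text='ELDER', word='elder'
  text='ELDER', word='elder', out='elderR'

Final answer: 'elderR'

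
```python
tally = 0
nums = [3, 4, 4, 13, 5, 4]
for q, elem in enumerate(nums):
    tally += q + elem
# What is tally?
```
Trace:
  tally=0
  tally=3, q=0, elem=3
  tally=8, q=1, elem=4
  tally=14, q=2, elem=4
  tally=30, q=3, elem=13
  tally=39, q=4, elem=5
  tally=48, q=5, elem=4

Final answer: 48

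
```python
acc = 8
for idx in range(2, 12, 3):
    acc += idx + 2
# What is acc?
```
Trace:
  acc=8
  acc=12, idx=2
  acc=19, idx=5
  acc=29, idx=8
  acc=42, idx=11

Final answer: 42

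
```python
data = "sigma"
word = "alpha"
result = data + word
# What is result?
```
Trace:
  data='sigma'
  data='sigma', word='alpha'
  data='sigma', word='alpha', result='sigmaalpha'

Final answer: 'sigmaalpha'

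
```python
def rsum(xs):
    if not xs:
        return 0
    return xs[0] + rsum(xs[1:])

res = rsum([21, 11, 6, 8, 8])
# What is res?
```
Call trace:
rsum(xs=[21, 11, 6, 8, 8])
  rsum(xs=[11, 6, 8, 8])
    rsum(xs=[6, 8, 8])
      rsum(xs=[8, 8])
        rsum(xs=[8])
          rsum(xs=[])
          -> return 0
        -> return 8
      -> return 16
    -> return 22
  -> return 33
-> return 54

Final answer: 54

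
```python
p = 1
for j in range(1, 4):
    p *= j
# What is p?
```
Trace:
  p=1
  p=1, j=1
  p=2, j=2
  p=6, j=3

Final answer: 6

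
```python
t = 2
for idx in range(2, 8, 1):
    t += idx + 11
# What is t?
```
Trace:
  t=2
  t=15, idx=2
  t=29, idx=3
  t=44, idx=4
  t=60, idx=5
  t=77, idx=6
  t=95, idx=7

Final answer: 95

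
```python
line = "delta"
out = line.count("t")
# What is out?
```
Trace:
  line='delta'
  line='delta', out=1

Final answer: 1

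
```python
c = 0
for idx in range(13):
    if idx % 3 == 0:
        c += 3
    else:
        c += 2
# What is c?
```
Trace:
  c=0
  c=3, idx=0
  c=5, idx=1
  c=7, idx=2
  c=10, idx=3
  c=12, idx=4
  c=14, idx=5
  c=17, idx=6
  c=19, idx=7
  c=21, idx=8
  c=24, idx=9
  c=26, idx=10
  c=28, idx=11
  c=31, idx=12

Final answer: 31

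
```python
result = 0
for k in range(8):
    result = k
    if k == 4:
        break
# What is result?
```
Trace:
  result=0
  result=0, k=0
  result=1, k=1
  result=2, k=2
  result=3, k=3
  result=4, k=4

Final answer: 4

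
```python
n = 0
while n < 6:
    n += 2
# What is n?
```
Trace:
  n=0
  n=2
  n=4
  n=6

Final answer: 6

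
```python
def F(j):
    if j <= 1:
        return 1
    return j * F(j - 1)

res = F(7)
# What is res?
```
Call trace:
F(j=7)
  F(j=6)
    F(j=5)
      F(j=4)
        F(j=3)
          F(j=2)
            F(j=1)
            -> return 1
          -> return 2
        -> return 6
      -> return 24
    -> return 120
  -> return 720
-> return 5040

Final answer: 5040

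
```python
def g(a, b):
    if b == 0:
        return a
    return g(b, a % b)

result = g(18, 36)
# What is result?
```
Call trace:
g(a=18, b=36)
  g(a=36, b=18)
    g(a=18, b=0)
    -> return 18
  -> return 18
-> return 18

Final answer: 18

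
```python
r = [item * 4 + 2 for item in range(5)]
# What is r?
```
Trace:
  item=0
  item=1
  item=2
  item=3
  item=4
  r=[2, 6, 10, 14, 18]

Final answer: [2, 6, 10, 14, 18]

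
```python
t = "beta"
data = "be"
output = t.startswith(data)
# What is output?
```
Trace:
  t='beta'
  t='beta', data='be'
  t='beta', data='be', output=True

Final answer: True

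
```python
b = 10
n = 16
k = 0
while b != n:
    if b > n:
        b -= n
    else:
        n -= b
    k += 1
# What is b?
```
Trace:
  b=10
  b=10, n=16
  b=10, n=16, k=0
  b=10, n=6, k=1
  b=4, n=6, k=2
  b=4, n=2, k=3
  b=2, n=2, k=4

Final answer: 2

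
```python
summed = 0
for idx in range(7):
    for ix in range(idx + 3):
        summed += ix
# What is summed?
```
Trace:
  summed=0
  summed=0, idx=0, ix=0
  summed=1, idx=0, ix=1
  summed=3, idx=0, ix=2
  summed=3, idx=1, ix=0
  summed=4, idx=1, ix=1
  summed=6, idx=1, ix=2
  summed=9, idx=1, ix=3
  summed=9, idx=2, ix=0
  summed=10, idx=2, ix=1
  summed=12, idx=2, ix=2
  summed=15, idx=2, ix=3
  summed=19, idx=2, ix=4
  summed=19, idx=3, ix=0
  summed=20, idx=3, ix=1
  summed=22, idx=3, ix=2
  summed=25, idx=3, ix=3
  summed=29, idx=3, ix=4
  summed=34, idx=3, ix=5
  summed=34, idx=4, ix=0
  summed=35, idx=4, ix=1
  summed=37, idx=4, ix=2
  summed=40, idx=4, ix=3
  summed=44, idx=4, ix=4
  summed=49, idx=4, ix=5
  summed=55, idx=4, ix=6
  summed=55, idx=5, ix=0
  summed=56, idx=5, ix=1
  summed=58, idx=5, ix=2
  summed=61, idx=5, ix=3
  summed=65, idx=5, ix=4
  summed=70, idx=5, ix=5
  summed=76, idx=5, ix=6
  summed=83, idx=5, ix=7
  summed=83, idx=6, ix=0
  summed=84, idx=6, ix=1
  summed=86, idx=6, ix=2
  summed=89, idx=6, ix=3
  summed=93, idx=6, ix=4
  summed=98, idx=6, ix=5
  summed=104, idx=6, ix=6
  summed=111, idx=6, ix=7
  summed=119, idx=6, ix=8

Final answer: 119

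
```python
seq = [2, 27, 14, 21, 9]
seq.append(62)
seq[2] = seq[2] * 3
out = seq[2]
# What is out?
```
Trace:
  seq=[2, 27, 14, 21, 9]
  seq=[2, 27, 14, 21, 9, 62]
  seq=[2, 27, 42, 21, 9, 62]
  seq=[2, 27, 42, 21, 9, 62], out=42

Final answer: 42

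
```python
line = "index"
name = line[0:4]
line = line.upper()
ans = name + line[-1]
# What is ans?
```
Trace:
  line='index'
  line='index', name='inde'
  line='INDEX', name='inde'
  line='INDEX', name='inde', ans='indeX'

Final answer: 'indeX'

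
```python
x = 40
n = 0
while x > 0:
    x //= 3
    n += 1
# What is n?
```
Trace:
  x=40
  x=40, n=0
  x=13, n=1
  x=4, n=2
  x=1, n=3
  x=0, n=4

Final answer: 4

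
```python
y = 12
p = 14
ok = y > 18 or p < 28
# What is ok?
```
Trace:
  y=12
  y=12, p=14
  y=12, p=14, ok=True

Final answer: True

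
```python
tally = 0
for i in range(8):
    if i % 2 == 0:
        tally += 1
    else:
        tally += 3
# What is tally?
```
Trace:
  tally=0
  tally=1, i=0
  tally=4, i=1
  tally=5, i=2
  tally=8, i=3
  tally=9, i=4
  tally=12, i=5
  tally=13, i=6
  tally=16, i=7

Final answer: 16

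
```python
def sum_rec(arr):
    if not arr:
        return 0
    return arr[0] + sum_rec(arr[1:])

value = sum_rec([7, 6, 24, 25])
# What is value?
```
Call trace:
sum_rec(arr=[7, 6, 24, 25])
  sum_rec(arr=[6, 24, 25])
    sum_rec(arr=[24, 25])
      sum_rec(arr=[25])
        sum_rec(arr=[])
        -> return 0
      -> return 25
    -> return 49
  -> return 55
-> return 62

Final answer: 62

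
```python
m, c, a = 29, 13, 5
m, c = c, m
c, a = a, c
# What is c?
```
Trace:
  m=29, c=13, a=5
  m=13, c=29, a=5
  m=13, c=5, a=29

Final answer: 5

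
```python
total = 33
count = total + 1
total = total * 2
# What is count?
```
Trace:
  total=33
  total=33, count=34
  total=66, count=34

Final answer: 34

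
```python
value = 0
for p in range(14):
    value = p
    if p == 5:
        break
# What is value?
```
Trace:
  value=0
  value=0, p=0
  value=1, p=1
  value=2, p=2
  value=3, p=3
  value=4, p=4
  value=5, p=5

Final answer: 5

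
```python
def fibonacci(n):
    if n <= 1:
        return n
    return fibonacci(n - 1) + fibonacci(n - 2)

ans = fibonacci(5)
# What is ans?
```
Call trace (a repeated sub-call is expanded the first time; later identical calls just restate its return value):
fibonacci(n=5)
  fibonacci(n=4)
    fibonacci(n=3)
      fibonacci(n=2)
        fibonacci(n=1)
        -> return 1
        fibonacci(n=0)
        -> return 0
      -> return 1
      fibonacci(n=1)
      -> return 1
    -> return 2
    fibonacci(n=2) -> return 1  (same call as traced above)
  -> return 3
  fibonacci(n=3) -> return 2  (same call as traced above)
-> return 5

Final answer: 5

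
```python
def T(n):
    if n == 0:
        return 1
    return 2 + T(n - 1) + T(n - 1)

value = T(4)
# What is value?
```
Call trace (a repeated sub-call is expanded the first time; later identical calls just restate its return value):
T(n=4)
  T(n=3)
    T(n=2)
      T(n=1)
        T(n=0)
        -> return 1
        T(n=0)
        -> return 1
      -> return 4
      T(n=1) -> return 4  (same call as traced above)
    -> return 10
    T(n=2) -> return 10  (same call as traced above)
  -> return 22
  T(n=3) -> return 22  (same call as traced above)
-> return 46

Final answer: 46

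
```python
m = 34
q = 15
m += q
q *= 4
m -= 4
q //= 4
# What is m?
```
Trace:
  m=34
  m=34, q=15
  m=49, q=15
  m=49, q=60
  m=45, q=60
  m=45, q=15

Final answer: 45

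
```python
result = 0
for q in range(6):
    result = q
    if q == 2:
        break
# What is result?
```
Trace:
  result=0
  result=0, q=0
  result=1, q=1
  result=2, q=2

Final answer: 2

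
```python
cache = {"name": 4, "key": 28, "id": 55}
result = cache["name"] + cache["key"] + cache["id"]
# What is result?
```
Trace:
  cache={'name': 4, 'key': 28, 'id': 55}
  cache={'name': 4, 'key': 28, 'id': 55}, result=87

Final answer: 87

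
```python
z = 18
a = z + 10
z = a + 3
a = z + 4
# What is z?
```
Trace:
  z=18
  z=18, a=28
  z=31, a=28
  z=31, a=35

Final answer: 31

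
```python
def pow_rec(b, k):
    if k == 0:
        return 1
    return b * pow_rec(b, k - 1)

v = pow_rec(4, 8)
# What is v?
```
Call trace:
pow_rec(b=4, k=8)
  pow_rec(b=4, k=7)
    pow_rec(b=4, k=6)
      pow_rec(b=4, k=5)
        pow_rec(b=4, k=4)
          pow_rec(b=4, k=3)
            pow_rec(b=4, k=2)
              pow_rec(b=4, k=1)
                pow_rec(b=4, k=0)
                -> return 1
              -> return 4
            -> return 16
          -> return 64
        -> return 256
      -> return 1024
    -> return 4096
  -> return 16384
-> return 65536

Final answer: 65536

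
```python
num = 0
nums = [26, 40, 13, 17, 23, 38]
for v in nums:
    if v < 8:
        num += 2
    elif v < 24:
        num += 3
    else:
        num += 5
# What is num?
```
Trace:
  num=0
  num=5, v=26
  num=10, v=40
  num=13, v=13
  num=16, v=17
  num=19, v=23
  num=24, v=38

Final answer: 24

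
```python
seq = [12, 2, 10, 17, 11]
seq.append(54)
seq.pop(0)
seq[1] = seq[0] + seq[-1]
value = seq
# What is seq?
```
Trace:
  seq=[12, 2, 10, 17, 11]
  seq=[12, 2, 10, 17, 11, 54]
  seq=[2, 10, 17, 11, 54]
  seq=[2, 56, 17, 11, 54]
  seq=[2, 56, 17, 11, 54], value=[2, 56, 17, 11, 54]

Final answer: [2, 56, 17, 11, 54]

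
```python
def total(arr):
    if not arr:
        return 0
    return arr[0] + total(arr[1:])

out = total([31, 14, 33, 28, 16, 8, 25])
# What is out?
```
Call trace:
total(arr=[31, 14, 33, 28, 16, 8, 25])
  total(arr=[14, 33, 28, 16, 8, 25])
    total(arr=[33, 28, 16, 8, 25])
      total(arr=[28, 16, 8, 25])
        total(arr=[16, 8, 25])
          total(arr=[8, 25])
            total(arr=[25])
              total(arr=[])
              -> return 0
            -> return 25
          -> return 33
        -> return 49
      -> return 77
    -> return 110
  -> return 124
-> return 155

Final answer: 155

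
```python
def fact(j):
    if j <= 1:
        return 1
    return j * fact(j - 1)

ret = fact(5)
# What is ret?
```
Call trace:
fact(j=5)
  fact(j=4)
    fact(j=3)
      fact(j=2)
        fact(j=1)
        -> return 1
      -> return 2
    -> return 6
  -> return 24
-> return 120

Final answer: 120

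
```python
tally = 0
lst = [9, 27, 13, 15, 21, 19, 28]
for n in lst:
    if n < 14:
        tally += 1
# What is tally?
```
Trace:
  tally=0
  tally=1, n=9
  tally=1, n=27
  tally=2, n=13
  tally=2, n=15
  tally=2, n=21
  tally=2, n=19
  tally=2, n=28

Final answer: 2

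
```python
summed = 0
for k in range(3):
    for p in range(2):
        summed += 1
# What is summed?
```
Trace:
  summed=0
  summed=1, k=0, p=0
  summed=2, k=0, p=1
  summed=3, k=1, p=0
  summed=4, k=1, p=1
  summed=5, k=2, p=0
  summed=6, k=2, p=1

Final answer: 6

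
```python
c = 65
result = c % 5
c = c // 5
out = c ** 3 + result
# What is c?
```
Trace:
  c=65
  c=65, result=0
  c=13, result=0
  c=13, result=0, out=2197

Final answer: 13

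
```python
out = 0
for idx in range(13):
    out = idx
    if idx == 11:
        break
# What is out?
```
Trace:
  out=0
  out=0, idx=0
  out=1, idx=1
  out=2, idx=2
  out=3, idx=3
  out=4, idx=4
  out=5, idx=5
  out=6, idx=6
  out=7, idx=7
  out=8, idx=8
  out=9, idx=9
  out=10, idx=10
  out=11, idx=11

Final answer: 11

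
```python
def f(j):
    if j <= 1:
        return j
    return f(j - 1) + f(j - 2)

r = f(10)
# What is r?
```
Call trace (a repeated sub-call is expanded the first time; later identical calls just restate its return value):
f(j=10)
  f(j=9)
    f(j=8)
      f(j=7)
        f(j=6)
          f(j=5)
            f(j=4)
              f(j=3)
                f(j=2)
                  f(j=1)
                  -> return 1
                  f(j=0)
                  -> return 0
                -> return 1
                f(j=1)
                -> return 1
              -> return 2
              f(j=2) -> return 1  (same call as traced above)
            -> return 3
            f(j=3) -> return 2  (same call as traced above)
          -> return 5
          f(j=4) -> return 3  (same call as traced above)
        -> return 8
        f(j=5) -> return 5  (same call as traced above)
      -> return 13
      f(j=6) -> return 8  (same call as traced above)
    -> return 21
    f(j=7) -> return 13  (same call as traced above)
  -> return 34
  f(j=8) -> return 21  (same call as traced above)
-> return 55

Final answer: 55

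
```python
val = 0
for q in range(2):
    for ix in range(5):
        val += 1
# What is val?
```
Trace:
  val=0
  val=1, q=0, ix=0
  val=2, q=0, ix=1
  val=3, q=0, ix=2
  val=4, q=0, ix=3
  val=5, q=0, ix=4
  val=6, q=1, ix=0
  val=7, q=1, ix=1
  val=8, q=1, ix=2
  val=9, q=1, ix=3
  val=10, q=1, ix=4

Final answer: 10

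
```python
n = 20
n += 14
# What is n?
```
Trace:
  n=20
  n=34

Final answer: 34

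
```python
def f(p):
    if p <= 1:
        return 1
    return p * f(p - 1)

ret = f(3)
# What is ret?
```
Call trace:
f(p=3)
  f(p=2)
    f(p=1)
    -> return 1
  -> return 2
-> return 6

Final answer: 6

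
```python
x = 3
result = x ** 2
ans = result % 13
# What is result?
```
Trace:
  x=3
  x=3, result=9
  x=3, result=9, ans=9

Final answer: 9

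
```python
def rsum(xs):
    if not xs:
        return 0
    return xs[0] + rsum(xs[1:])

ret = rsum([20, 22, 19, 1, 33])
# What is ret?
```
Call trace:
rsum(xs=[20, 22, 19, 1, 33])
  rsum(xs=[22, 19, 1, 33])
    rsum(xs=[19, 1, 33])
      rsum(xs=[1, 33])
        rsum(xs=[33])
          rsum(xs=[])
          -> return 0
        -> return 33
      -> return 34
    -> return 53
  -> return 75
-> return 95

Final answer: 95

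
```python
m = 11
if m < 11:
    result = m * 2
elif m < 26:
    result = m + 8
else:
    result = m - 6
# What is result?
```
Trace:
  m=11
  m=11, result=19

Final answer: 19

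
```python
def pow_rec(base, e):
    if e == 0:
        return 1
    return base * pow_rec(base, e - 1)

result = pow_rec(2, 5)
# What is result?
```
Call trace:
pow_rec(base=2, e=5)
  pow_rec(base=2, e=4)
    pow_rec(base=2, e=3)
      pow_rec(base=2, e=2)
        pow_rec(base=2, e=1)
          pow_rec(base=2, e=0)
          -> return 1
        -> return 2
      -> return 4
    -> return 8
  -> return 16
-> return 32

Final answer: 32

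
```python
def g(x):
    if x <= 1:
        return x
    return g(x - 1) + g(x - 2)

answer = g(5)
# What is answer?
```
Call trace (a repeated sub-call is expanded the first time; later identical calls just restate its return value):
g(x=5)
  g(x=4)
    g(x=3)
      g(x=2)
        g(x=1)
        -> return 1
        g(x=0)
        -> return 0
      -> return 1
      g(x=1)
      -> return 1
    -> return 2
    g(x=2) -> return 1  (same call as traced above)
  -> return 3
  g(x=3) -> return 2  (same call as traced above)
-> return 5

Final answer: 5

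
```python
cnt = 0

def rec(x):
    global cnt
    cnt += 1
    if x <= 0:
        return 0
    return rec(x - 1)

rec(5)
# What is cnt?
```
Call trace:
rec(x=5)
  rec(x=4)
    rec(x=3)
      rec(x=2)
        rec(x=1)
          rec(x=0)
          -> return 0
        -> return 0
      -> return 0
    -> return 0
  -> return 0
-> return 0

cnt is incremented once per call. rec is entered once for each x = 5, 4, 3, 2, 1, 0 (the x <= 0 call returns without recursing), i.e. 5 + 1 calls.
cnt = 6

Final answer: 6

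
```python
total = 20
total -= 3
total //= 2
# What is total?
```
Trace:
  total=20
  total=17
  total=8

Final answer: 8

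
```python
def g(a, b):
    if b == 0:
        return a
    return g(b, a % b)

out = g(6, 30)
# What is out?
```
Call trace:
g(a=6, b=30)
  g(a=30, b=6)
    g(a=6, b=0)
    -> return 6
  -> return 6
-> return 6

Final answer: 6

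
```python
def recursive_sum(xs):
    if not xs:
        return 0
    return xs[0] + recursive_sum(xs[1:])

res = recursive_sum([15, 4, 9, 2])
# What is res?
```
Call trace:
recursive_sum(xs=[15, 4, 9, 2])
  recursive_sum(xs=[4, 9, 2])
    recursive_sum(xs=[9, 2])
      recursive_sum(xs=[2])
        recursive_sum(xs=[])
        -> return 0
      -> return 2
    -> return 11
  -> return 15
-> return 30

Final answer: 30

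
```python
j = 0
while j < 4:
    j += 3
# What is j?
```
Trace:
  j=0
  j=3
  j=6

Final answer: 6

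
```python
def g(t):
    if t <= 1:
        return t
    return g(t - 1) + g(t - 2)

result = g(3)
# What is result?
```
Call trace:
g(t=3)
  g(t=2)
    g(t=1)
    -> return 1
    g(t=0)
    -> return 0
  -> return 1
  g(t=1)
  -> return 1
-> return 2

Final answer: 2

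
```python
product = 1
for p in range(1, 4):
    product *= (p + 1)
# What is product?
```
Trace:
  product=1
  product=2, p=1
  product=6, p=2
  product=24, p=3

Final answer: 24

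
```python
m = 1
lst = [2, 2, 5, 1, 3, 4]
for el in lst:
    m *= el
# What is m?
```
Trace:
  m=1
  m=2, el=2
  m=4, el=2
  m=20, el=5
  m=20, el=1
  m=60, el=3
  m=240, el=4

Final answer: 240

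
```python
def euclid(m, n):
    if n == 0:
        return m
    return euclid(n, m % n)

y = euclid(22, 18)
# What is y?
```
Call trace:
euclid(m=22, n=18)
  euclid(m=18, n=4)
    euclid(m=4, n=2)
      euclid(m=2, n=0)
      -> return 2
    -> return 2
  -> return 2
-> return 2

Final answer: 2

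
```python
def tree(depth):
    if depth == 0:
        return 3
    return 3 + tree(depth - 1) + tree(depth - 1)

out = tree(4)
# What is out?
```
Call trace (a repeated sub-call is expanded the first time; later identical calls just restate its return value):
tree(depth=4)
  tree(depth=3)
    tree(depth=2)
      tree(depth=1)
        tree(depth=0)
        -> return 3
        tree(depth=0)
        -> return 3
      -> return 9
      tree(depth=1) -> return 9  (same call as traced above)
    -> return 21
    tree(depth=2) -> return 21  (same call as traced above)
  -> return 45
  tree(depth=3) -> return 45  (same call as traced above)
-> return 93

Final answer: 93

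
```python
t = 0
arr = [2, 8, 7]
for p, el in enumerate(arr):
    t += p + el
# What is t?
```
Trace:
  t=0
  t=2, p=0, el=2
  t=11, p=1, el=8
  t=20, p=2, el=7

Final answer: 20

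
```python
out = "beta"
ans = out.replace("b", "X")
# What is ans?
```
Trace:
  out='beta'
  out='beta', ans='Xeta'

Final answer: 'Xeta'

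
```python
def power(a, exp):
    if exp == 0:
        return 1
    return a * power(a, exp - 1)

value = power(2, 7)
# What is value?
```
Call trace:
power(a=2, exp=7)
  power(a=2, exp=6)
    power(a=2, exp=5)
      power(a=2, exp=4)
        power(a=2, exp=3)
          power(a=2, exp=2)
            power(a=2, exp=1)
              power(a=2, exp=0)
              -> return 1
            -> return 2
          -> return 4
        -> return 8
      -> return 16
    -> return 32
  -> return 64
-> return 128

Final answer: 128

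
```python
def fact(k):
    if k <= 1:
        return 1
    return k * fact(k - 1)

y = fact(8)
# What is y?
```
Call trace:
fact(k=8)
  fact(k=7)
    fact(k=6)
      fact(k=5)
        fact(k=4)
          fact(k=3)
            fact(k=2)
              fact(k=1)
              -> return 1
            -> return 2
          -> return 6
        -> return 24
      -> return 120
    -> return 720
  -> return 5040
-> return 40320

Final answer: 40320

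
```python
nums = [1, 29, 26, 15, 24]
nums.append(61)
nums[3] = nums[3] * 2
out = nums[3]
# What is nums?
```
Trace:
  nums=[1, 29, 26, 15, 24]
  nums=[1, 29, 26, 15, 24, 61]
  nums=[1, 29, 26, 30, 24, 61]
  nums=[1, 29, 26, 30, 24, 61], out=30

Final answer: [1, 29, 26, 30, 24, 61]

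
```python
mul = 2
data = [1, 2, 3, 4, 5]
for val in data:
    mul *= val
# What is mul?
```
Trace:
  mul=2
  mul=2, val=1
  mul=4, val=2
  mul=12, val=3
  mul=48, val=4
  mul=240, val=5

Final answer: 240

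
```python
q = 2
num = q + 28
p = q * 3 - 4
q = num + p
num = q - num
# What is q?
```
Trace:
  q=2
  q=2, num=30
  q=2, num=30, p=2
  q=32, num=30, p=2
  q=32, num=2, p=2

Final answer: 32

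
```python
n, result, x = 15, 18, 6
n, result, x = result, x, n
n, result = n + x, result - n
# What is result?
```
Trace:
  n=15, result=18, x=6
  n=18, result=6, x=15
  n=33, result=-12, x=15

Final answer: -12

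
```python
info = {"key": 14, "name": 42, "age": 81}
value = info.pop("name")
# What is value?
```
Trace:
  info={'key': 14, 'name': 42, 'age': 81}
  info={'key': 14, 'age': 81}, value=42

Final answer: 42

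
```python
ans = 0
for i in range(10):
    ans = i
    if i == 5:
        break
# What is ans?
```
Trace:
  ans=0
  ans=0, i=0
  ans=1, i=1
  ans=2, i=2
  ans=3, i=3
  ans=4, i=4
  ans=5, i=5

Final answer: 5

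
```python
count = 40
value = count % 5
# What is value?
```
Trace:
  count=40
  count=40, value=0

Final answer: 0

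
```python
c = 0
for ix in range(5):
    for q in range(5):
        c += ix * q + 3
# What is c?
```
Trace:
  c=0
  c=3, ix=0, q=0
  c=6, ix=0, q=1
  c=9, ix=0, q=2
  c=12, ix=0, q=3
  c=15, ix=0, q=4
  c=18, ix=1, q=0
  c=22, ix=1, q=1
  c=27, ix=1, q=2
  c=33, ix=1, q=3
  c=40, ix=1, q=4
  c=43, ix=2, q=0
  c=48, ix=2, q=1
  c=55, ix=2, q=2
  c=64, ix=2, q=3
  c=75, ix=2, q=4
  c=78, ix=3, q=0
  c=84, ix=3, q=1
  c=93, ix=3, q=2
  c=105, ix=3, q=3
  c=120, ix=3, q=4
  c=123, ix=4, q=0
  c=130, ix=4, q=1
  c=141, ix=4, q=2
  c=156, ix=4, q=3
  c=175, ix=4, q=4

Final answer: 175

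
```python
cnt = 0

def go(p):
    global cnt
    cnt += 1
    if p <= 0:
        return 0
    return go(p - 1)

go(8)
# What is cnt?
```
Call trace:
go(p=8)
  go(p=7)
    go(p=6)
      go(p=5)
        go(p=4)
          go(p=3)
            go(p=2)
              go(p=1)
                go(p=0)
                -> return 0
              -> return 0
            -> return 0
          -> return 0
        -> return 0
      -> return 0
    -> return 0
  -> return 0
-> return 0

cnt is incremented once per call. go is entered once for each p = 8, 7, 6, 5, 4, 3, 2, 1, 0 (the p <= 0 call returns without recursing), i.e. 8 + 1 calls.
cnt = 9

Final answer: 9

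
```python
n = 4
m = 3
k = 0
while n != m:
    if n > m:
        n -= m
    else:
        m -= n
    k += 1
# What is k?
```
Trace:
  n=4
  n=4, m=3
  n=4, m=3, k=0
  n=1, m=3, k=1
  n=1, m=2, k=2
  n=1, m=1, k=3

Final answer: 3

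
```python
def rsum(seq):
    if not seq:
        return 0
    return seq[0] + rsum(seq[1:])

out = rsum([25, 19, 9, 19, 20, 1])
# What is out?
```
Call trace:
rsum(seq=[25, 19, 9, 19, 20, 1])
  rsum(seq=[19, 9, 19, 20, 1])
    rsum(seq=[9, 19, 20, 1])
      rsum(seq=[19, 20, 1])
        rsum(seq=[20, 1])
          rsum(seq=[1])
            rsum(seq=[])
            -> return 0
          -> return 1
        -> return 21
      -> return 40
    -> return 49
  -> return 68
-> return 93

Final answer: 93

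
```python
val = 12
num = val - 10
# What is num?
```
Trace:
  val=12
  val=12, num=2

Final answer: 2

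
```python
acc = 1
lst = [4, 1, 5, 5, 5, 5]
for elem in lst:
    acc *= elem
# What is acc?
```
Trace:
  acc=1
  acc=4, elem=4
  acc=4, elem=1
  acc=20, elem=5
  acc=100, elem=5
  acc=500, elem=5
  acc=2500, elem=5

Final answer: 2500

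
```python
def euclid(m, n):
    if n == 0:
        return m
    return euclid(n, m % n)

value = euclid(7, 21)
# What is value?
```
Call trace:
euclid(m=7, n=21)
  euclid(m=21, n=7)
    euclid(m=7, n=0)
    -> return 7
  -> return 7
-> return 7

Final answer: 7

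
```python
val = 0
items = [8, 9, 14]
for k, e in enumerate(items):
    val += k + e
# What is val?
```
Trace:
  val=0
  val=8, k=0, e=8
  val=18, k=1, e=9
  val=34, k=2, e=14

Final answer: 34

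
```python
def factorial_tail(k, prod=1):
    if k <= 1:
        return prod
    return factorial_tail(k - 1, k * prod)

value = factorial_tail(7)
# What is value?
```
Call trace:
factorial_tail(k=7, prod=1)
  factorial_tail(k=6, prod=7)
    factorial_tail(k=5, prod=42)
      factorial_tail(k=4, prod=210)
        factorial_tail(k=3, prod=840)
          factorial_tail(k=2, prod=2520)
            factorial_tail(k=1, prod=5040)
            -> return 5040
          -> return 5040
        -> return 5040
      -> return 5040
    -> return 5040
  -> return 5040
-> return 5040

Final answer: 5040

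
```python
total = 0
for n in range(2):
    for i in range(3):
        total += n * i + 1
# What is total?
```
Trace:
  total=0
  total=1, n=0, i=0
  total=2, n=0, i=1
  total=3, n=0, i=2
  total=4, n=1, i=0
  total=6, n=1, i=1
  total=9, n=1, i=2

Final answer: 9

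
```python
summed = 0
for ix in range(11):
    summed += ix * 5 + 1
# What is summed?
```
Trace:
  summed=0
  summed=1, ix=0
  summed=7, ix=1
  summed=18, ix=2
  summed=34, ix=3
  summed=55, ix=4
  summed=81, ix=5
  summed=112, ix=6
  summed=148, ix=7
  summed=189, ix=8
  summed=235, ix=9
  summed=286, ix=10

Final answer: 286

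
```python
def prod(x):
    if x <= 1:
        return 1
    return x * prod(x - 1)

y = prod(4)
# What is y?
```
Call trace:
prod(x=4)
  prod(x=3)
    prod(x=2)
      prod(x=1)
      -> return 1
    -> return 2
  -> return 6
-> return 24

Final answer: 24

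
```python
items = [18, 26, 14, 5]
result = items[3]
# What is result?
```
Trace:
  items=[18, 26, 14, 5]
  items=[18, 26, 14, 5], result=5

Final answer: 5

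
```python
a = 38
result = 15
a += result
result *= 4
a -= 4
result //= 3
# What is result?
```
Trace:
  a=38
  a=38, result=15
  a=53, result=15
  a=53, result=60
  a=49, result=60
  a=49, result=20

Final answer: 20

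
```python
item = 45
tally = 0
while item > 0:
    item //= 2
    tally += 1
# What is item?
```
Trace:
  item=45
  item=45, tally=0
  item=22, tally=1
  item=11, tally=2
  item=5, tally=3
  item=2, tally=4
  item=1, tally=5
  item=0, tally=6

Final answer: 0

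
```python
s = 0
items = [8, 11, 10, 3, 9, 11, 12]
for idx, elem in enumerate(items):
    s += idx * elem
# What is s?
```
Trace:
  s=0
  s=0, idx=0, elem=8
  s=11, idx=1, elem=11
  s=31, idx=2, elem=10
  s=40, idx=3, elem=3
  s=76, idx=4, elem=9
  s=131, idx=5, elem=11
  s=203, idx=6, elem=12

Final answer: 203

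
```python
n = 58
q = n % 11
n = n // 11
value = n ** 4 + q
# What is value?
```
Trace:
  n=58
  n=58, q=3
  n=5, q=3
  n=5, q=3, value=628

Final answer: 628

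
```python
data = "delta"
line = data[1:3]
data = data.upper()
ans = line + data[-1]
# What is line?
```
Trace:
  data='delta'
  data='delta', line='el'
  data='DELTA', line='el'
  data='DELTA', line='el', ans='elA'

Final answer: 'el'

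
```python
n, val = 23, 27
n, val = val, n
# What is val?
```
Trace:
  n=23, val=27
  n=27, val=23

Final answer: 23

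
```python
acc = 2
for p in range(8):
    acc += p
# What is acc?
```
Trace:
  acc=2
  acc=2, p=0
  acc=3, p=1
  acc=5, p=2
  acc=8, p=3
  acc=12, p=4
  acc=17, p=5
  acc=23, p=6
  acc=30, p=7

Final answer: 30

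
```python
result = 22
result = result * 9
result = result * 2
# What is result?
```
Trace:
  result=22
  result=198
  result=396

Final answer: 396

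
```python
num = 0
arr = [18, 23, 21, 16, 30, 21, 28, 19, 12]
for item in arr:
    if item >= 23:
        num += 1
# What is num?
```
Trace:
  num=0
  num=0, item=18
  num=1, item=23
  num=1, item=21
  num=1, item=16
  num=2, item=30
  num=2, item=21
  num=3, item=28
  num=3, item=19
  num=3, item=12

Final answer: 3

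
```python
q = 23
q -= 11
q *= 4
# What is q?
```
Trace:
  q=23
  q=12
  q=48

Final answer: 48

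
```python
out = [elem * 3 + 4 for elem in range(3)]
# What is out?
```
Trace:
  elem=0
  elem=1
  elem=2
  out=[4, 7, 10]

Final answer: [4, 7, 10]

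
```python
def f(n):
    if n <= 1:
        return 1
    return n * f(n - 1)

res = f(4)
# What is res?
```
Call trace:
f(n=4)
  f(n=3)
    f(n=2)
      f(n=1)
      -> return 1
    -> return 2
  -> return 6
-> return 24

Final answer: 24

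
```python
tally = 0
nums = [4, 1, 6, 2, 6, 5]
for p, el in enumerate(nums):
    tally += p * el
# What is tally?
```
Trace:
  tally=0
  tally=0, p=0, el=4
  tally=1, p=1, el=1
  tally=13, p=2, el=6
  tally=19, p=3, el=2
  tally=43, p=4, el=6
  tally=68, p=5, el=5

Final answer: 68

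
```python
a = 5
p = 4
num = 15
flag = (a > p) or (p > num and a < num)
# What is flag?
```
Trace:
  a=5
  a=5, p=4
  a=5, p=4, num=15
  a=5, p=4, num=15, flag=True

Final answer: True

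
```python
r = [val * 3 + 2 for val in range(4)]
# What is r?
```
Trace:
  val=0
  val=1
  val=2
  val=3
  r=[2, 5, 8, 11]

Final answer: [2, 5, 8, 11]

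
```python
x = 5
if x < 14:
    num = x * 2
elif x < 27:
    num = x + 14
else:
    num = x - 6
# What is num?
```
Trace:
  x=5
  x=5, num=10

Final answer: 10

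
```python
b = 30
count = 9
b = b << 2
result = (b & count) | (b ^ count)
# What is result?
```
Trace:
  b=30
  b=30, count=9
  b=120, count=9
  b=120, count=9, result=121

Final answer: 121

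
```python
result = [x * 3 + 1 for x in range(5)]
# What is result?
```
Trace:
  x=0
  x=1
  x=2
  x=3
  x=4
  result=[1, 4, 7, 10, 13]

Final answer: [1, 4, 7, 10, 13]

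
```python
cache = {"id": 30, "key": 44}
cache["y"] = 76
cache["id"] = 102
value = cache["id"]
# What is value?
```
Trace:
  cache={'id': 30, 'key': 44}
  cache={'id': 30, 'key': 44, 'y': 76}
  cache={'id': 102, 'key': 44, 'y': 76}
  cache={'id': 102, 'key': 44, 'y': 76}, value=102

Final answer: 102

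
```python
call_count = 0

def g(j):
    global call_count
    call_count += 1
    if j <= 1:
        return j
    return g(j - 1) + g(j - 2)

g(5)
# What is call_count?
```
Call trace (a repeated sub-call is expanded the first time; later identical calls just restate its return value):
g(j=5)
  g(j=4)
    g(j=3)
      g(j=2)
        g(j=1)
        -> return 1
        g(j=0)
        -> return 0
      -> return 1
      g(j=1)
      -> return 1
    -> return 2
    g(j=2) -> return 1  (same call as traced above)
  -> return 3
  g(j=3) -> return 2  (same call as traced above)
-> return 5

call_count is incremented once per call, so count the calls in each subtree. Let C(j) = number of calls made by g(j).
C(0) = C(1) = 1 (base case, no recursion); C(j) = 1 + C(j - 1) + C(j - 2) otherwise.
C(2) = 1 + C(1) + C(0) = 1 + 1 + 1 = 3
C(3) = 1 + C(2) + C(1) = 1 + 3 + 1 = 5
C(4) = 1 + C(3) + C(2) = 1 + 5 + 3 = 9
C(5) = 1 + C(4) + C(3) = 1 + 9 + 5 = 15
call_count = C(5) = 15

Final answer: 15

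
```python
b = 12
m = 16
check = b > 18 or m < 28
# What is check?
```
Trace:
  b=12
  b=12, m=16
  b=12, m=16, check=True

Final answer: True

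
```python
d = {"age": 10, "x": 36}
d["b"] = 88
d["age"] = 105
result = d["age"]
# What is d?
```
Trace:
  d={'age': 10, 'x': 36}
  d={'age': 10, 'x': 36, 'b': 88}
  d={'age': 105, 'x': 36, 'b': 88}
  d={'age': 105, 'x': 36, 'b': 88}, result=105

Final answer: {'age': 105, 'x': 36, 'b': 88}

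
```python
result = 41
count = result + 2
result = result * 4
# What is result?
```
Trace:
  result=41
  result=41, count=43
  result=164, count=43

Final answer: 164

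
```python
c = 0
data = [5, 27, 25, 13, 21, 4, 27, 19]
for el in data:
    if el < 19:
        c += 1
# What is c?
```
Trace:
  c=0
  c=1, el=5
  c=1, el=27
  c=1, el=25
  c=2, el=13
  c=2, el=21
  c=3, el=4
  c=3, el=27
  c=3, el=19

Final answer: 3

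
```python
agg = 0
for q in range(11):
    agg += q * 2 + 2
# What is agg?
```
Trace:
  agg=0
  agg=2, q=0
  agg=6, q=1
  agg=12, q=2
  agg=20, q=3
  agg=30, q=4
  agg=42, q=5
  agg=56, q=6
  agg=72, q=7
  agg=90, q=8
  agg=110, q=9
  agg=132, q=10

Final answer: 132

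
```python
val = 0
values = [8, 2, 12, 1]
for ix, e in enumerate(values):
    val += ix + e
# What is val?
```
Trace:
  val=0
  val=8, ix=0, e=8
  val=11, ix=1, e=2
  val=25, ix=2, e=12
  val=29, ix=3, e=1

Final answer: 29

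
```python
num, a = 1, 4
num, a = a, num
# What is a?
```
Trace:
  num=1, a=4
  num=4, a=1

Final answer: 1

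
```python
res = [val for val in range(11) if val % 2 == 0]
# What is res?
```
Trace:
  val=0
  val=1
  val=2
  val=3
  val=4
  val=5
  val=6
  val=7
  val=8
  val=9
  val=10
  res=[0, 2, 4, 6, 8, 10]

Final answer: [0, 2, 4, 6, 8, 10]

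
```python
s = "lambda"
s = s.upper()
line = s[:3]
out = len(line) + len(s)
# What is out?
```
Trace:
  s='lambda'
  s='LAMBDA'
  s='LAMBDA', line='LAM'
  s='LAMBDA', line='LAM', out=9

Final answer: 9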